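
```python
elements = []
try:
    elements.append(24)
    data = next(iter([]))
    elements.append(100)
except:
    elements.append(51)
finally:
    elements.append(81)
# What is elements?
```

Step-by-step execution trace:
1. try: `elements.append(24)` → elements = [24].
2. `data = next(iter([]))` raises StopIteration; `elements.append(100)` is not reached.
3. bare `except` matches → `elements.append(51)` → elements = [24, 51].
4. finally always runs: `elements.append(81)` → elements = [24, 51, 81].
Result: [24, 51, 81]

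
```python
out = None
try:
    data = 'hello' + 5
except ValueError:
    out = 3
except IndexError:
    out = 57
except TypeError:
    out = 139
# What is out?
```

Step-by-step execution trace:
1. `data = 'hello' + 5` raises TypeError.
2. `except ValueError` does not match TypeError; skipped.
3. `except IndexError` does not match TypeError; skipped.
4. `except TypeError` matches → out = 139.
Result: 139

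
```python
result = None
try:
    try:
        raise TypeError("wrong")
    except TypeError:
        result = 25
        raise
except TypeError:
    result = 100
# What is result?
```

Step-by-step execution trace:
1. Inner try: `raise TypeError("wrong")` raises TypeError.
2. Inner `except TypeError` matches → result = 25.
3. bare `raise` re-raises the same TypeError.
4. Outer `except TypeError` matches → result = 100.
Result: 100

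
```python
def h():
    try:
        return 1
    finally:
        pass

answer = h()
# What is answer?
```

Step-by-step execution trace:
1. `h()` enters try: `return 1` sets pending return value 1.
2. Before returning, `finally: pass` runs (no effect).
3. h() returns 1 → answer = 1.
Result: 1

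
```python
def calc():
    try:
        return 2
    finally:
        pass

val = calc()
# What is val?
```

Step-by-step execution trace:
1. `calc()` enters try: `return 2` sets pending return value 2.
2. Before returning, `finally: pass` runs (no effect).
3. calc() returns 2 → val = 2.
Result: 2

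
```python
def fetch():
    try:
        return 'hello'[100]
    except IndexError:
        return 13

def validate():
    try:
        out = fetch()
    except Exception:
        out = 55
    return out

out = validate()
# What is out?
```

Step-by-step execution trace:
1. `validate()` calls `fetch()`.
2. In fetch: `'hello'[100]` raises IndexError; `except IndexError` catches it → returns 13.
3. In validate: `out = fetch()` → out = 13. No exception reaches validate.
4. `except Exception` is skipped; validate returns 13.
5. out = 13.
Result: 13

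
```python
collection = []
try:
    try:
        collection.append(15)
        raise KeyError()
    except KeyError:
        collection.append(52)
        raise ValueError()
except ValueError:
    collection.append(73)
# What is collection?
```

Step-by-step execution trace:
1. Inner try: `collection.append(15)` → collection = [15].
2. `raise KeyError()` raises KeyError.
3. Inner `except KeyError` matches → `collection.append(52)` → collection = [15, 52].
4. `raise ValueError()` raises ValueError; propagates to outer try.
5. Outer `except ValueError` matches → `collection.append(73)` → collection = [15, 52, 73].
Result: [15, 52, 73]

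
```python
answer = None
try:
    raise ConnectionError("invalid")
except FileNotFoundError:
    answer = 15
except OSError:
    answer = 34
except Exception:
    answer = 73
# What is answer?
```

Step-by-step execution trace:
1. `raise ConnectionError(...)` raises ConnectionError.
2. `except FileNotFoundError` does not match (ConnectionError is not a subclass of FileNotFoundError); skipped.
3. `except OSError` matches (ConnectionError is a subclass of OSError) → answer = 34.
4. `except Exception` is not reached.
Result: 34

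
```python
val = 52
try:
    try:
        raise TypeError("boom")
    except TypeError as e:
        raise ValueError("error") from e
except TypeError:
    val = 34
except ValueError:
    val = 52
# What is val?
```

Step-by-step execution trace:
1. Inner try raises TypeError; inner `except TypeError as e` catches it.
2. `raise ValueError(...) from e` raises ValueError (TypeError is attached as __cause__, but only ValueError is active).
3. Outer `except TypeError` does not match ValueError; skipped.
4. Outer `except ValueError` matches → val = 52.
Result: 52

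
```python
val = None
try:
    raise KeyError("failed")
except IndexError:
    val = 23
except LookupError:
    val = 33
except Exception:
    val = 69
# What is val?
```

Step-by-step execution trace:
1. `raise KeyError(...)` raises KeyError.
2. `except IndexError` does not match (KeyError is not a subclass of IndexError); skipped.
3. `except LookupError` matches (KeyError is a subclass of LookupError) → val = 33.
4. `except Exception` is not reached.
Result: 33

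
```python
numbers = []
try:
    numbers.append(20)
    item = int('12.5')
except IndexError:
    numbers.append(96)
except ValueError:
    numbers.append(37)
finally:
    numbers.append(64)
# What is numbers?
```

Step-by-step execution trace:
1. try: `numbers.append(20)` → numbers = [20].
2. `item = int('12.5')` raises ValueError.
3. `except IndexError` does not match ValueError; skipped.
4. `except ValueError` matches → `numbers.append(37)` → numbers = [20, 37].
5. finally always runs: `numbers.append(64)` → numbers = [20, 37, 64].
Result: [20, 37, 64]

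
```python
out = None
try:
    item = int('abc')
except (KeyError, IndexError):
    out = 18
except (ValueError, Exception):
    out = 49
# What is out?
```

Step-by-step execution trace:
1. `item = int('abc')` raises ValueError.
2. `except (KeyError, IndexError)` does not match ValueError; skipped.
3. `except (ValueError, Exception)` matches (ValueError is in the tuple) → out = 49.
Result: 49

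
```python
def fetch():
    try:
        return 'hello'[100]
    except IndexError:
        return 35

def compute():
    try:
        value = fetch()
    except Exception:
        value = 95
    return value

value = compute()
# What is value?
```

Step-by-step execution trace:
1. `compute()` calls `fetch()`.
2. In fetch: `'hello'[100]` raises IndexError; `except IndexError` catches it → returns 35.
3. In compute: `value = fetch()` → value = 35. No exception reaches compute.
4. `except Exception` is skipped; compute returns 35.
5. value = 35.
Result: 35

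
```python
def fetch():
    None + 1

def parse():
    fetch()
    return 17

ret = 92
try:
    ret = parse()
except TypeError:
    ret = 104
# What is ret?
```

Step-by-step execution trace:
1. ret starts at 92.
2. try: `parse()` calls `fetch()`.
3. `fetch()` evaluates `None + 1`, which raises TypeError; it propagates through parse (uncaught).
4. `return 17` in parse is not reached; the assignment to ret does not complete.
5. `except TypeError` matches → ret = 104.
Result: 104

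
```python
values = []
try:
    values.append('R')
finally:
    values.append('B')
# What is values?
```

Step-by-step execution trace:
1. try: `values.append('R')` → values = ['R'].
2. The try body completes without raising.
3. finally always runs: `values.append('B')` → values = ['R', 'B'].
Result: ['R', 'B']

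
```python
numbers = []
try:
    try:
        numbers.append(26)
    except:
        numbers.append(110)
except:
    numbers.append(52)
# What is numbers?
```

Step-by-step execution trace:
1. Inner try: `numbers.append(26)` → numbers = [26]. No exception raised.
2. Inner `except` is skipped.
3. Inner try completes normally; outer `except` is skipped.
Result: [26]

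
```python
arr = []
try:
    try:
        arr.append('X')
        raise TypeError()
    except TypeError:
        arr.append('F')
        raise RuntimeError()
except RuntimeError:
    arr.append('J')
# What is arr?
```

Step-by-step execution trace:
1. Inner try: `arr.append('X')` → arr = ['X'].
2. `raise TypeError()` raises TypeError.
3. Inner `except TypeError` matches → `arr.append('F')` → arr = ['X', 'F'].
4. `raise RuntimeError()` raises RuntimeError; propagates to outer try.
5. Outer `except RuntimeError` matches → `arr.append('J')` → arr = ['X', 'F', 'J'].
Result: ['X', 'F', 'J']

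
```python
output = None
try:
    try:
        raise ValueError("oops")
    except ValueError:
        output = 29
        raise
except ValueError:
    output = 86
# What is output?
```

Step-by-step execution trace:
1. Inner try: `raise ValueError("oops")` raises ValueError.
2. Inner `except ValueError` matches → output = 29.
3. bare `raise` re-raises the same ValueError.
4. Outer `except ValueError` matches → output = 86.
Result: 86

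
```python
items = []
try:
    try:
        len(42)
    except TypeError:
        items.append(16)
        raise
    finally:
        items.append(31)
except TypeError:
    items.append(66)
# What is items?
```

Step-by-step execution trace:
1. Inner try: `len(42)` raises TypeError.
2. Inner `except TypeError` matches → `items.append(16)` → items = [16].
3. bare `raise` re-raises TypeError.
4. Inner `finally` runs during unwinding: `items.append(31)` → items = [16, 31].
5. Outer `except TypeError` matches → `items.append(66)` → items = [16, 31, 66].
Result: [16, 31, 66]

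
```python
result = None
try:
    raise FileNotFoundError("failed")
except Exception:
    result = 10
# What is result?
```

Step-by-step execution trace:
1. `raise FileNotFoundError(...)` raises FileNotFoundError.
2. `except Exception` matches (FileNotFoundError is a subclass of Exception) → result = 10.
Result: 10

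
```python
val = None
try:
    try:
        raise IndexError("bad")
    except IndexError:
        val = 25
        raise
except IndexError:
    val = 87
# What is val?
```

Step-by-step execution trace:
1. Inner try: `raise IndexError("bad")` raises IndexError.
2. Inner `except IndexError` matches → val = 25.
3. bare `raise` re-raises the same IndexError.
4. Outer `except IndexError` matches → val = 87.
Result: 87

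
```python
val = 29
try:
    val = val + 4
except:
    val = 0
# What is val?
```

Step-by-step execution trace:
1. val starts at 29.
2. try: `val = val + 4` → val = 33. No exception raised.
3. `except` is skipped.
Result: 33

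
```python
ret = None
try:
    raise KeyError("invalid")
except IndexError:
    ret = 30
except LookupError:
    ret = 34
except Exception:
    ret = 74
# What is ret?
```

Step-by-step execution trace:
1. `raise KeyError(...)` raises KeyError.
2. `except IndexError` does not match (KeyError is not a subclass of IndexError); skipped.
3. `except LookupError` matches (KeyError is a subclass of LookupError) → ret = 34.
4. `except Exception` is not reached.
Result: 34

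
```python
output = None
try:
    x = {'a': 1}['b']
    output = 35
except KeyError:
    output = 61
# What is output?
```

Step-by-step execution trace:
1. `x = {'a': 1}['b']` raises KeyError.
2. `output = 35` is not reached.
3. `except KeyError` matches → output = 61.
Result: 61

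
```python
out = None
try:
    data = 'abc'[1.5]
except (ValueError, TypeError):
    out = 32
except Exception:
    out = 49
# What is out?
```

Step-by-step execution trace:
1. `data = 'abc'[1.5]` raises TypeError.
2. `except (ValueError, TypeError)` matches (TypeError is in the tuple) → out = 32.
3. `except Exception` is not reached.
Result: 32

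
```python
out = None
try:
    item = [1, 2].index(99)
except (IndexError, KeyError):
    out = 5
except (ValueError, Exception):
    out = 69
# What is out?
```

Step-by-step execution trace:
1. `item = [1, 2].index(99)` raises ValueError.
2. `except (IndexError, KeyError)` does not match ValueError; skipped.
3. `except (ValueError, Exception)` matches (ValueError is in the tuple) → out = 69.
Result: 69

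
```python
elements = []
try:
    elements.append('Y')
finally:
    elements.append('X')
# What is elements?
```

Step-by-step execution trace:
1. try: `elements.append('Y')` → elements = ['Y'].
2. The try body completes without raising.
3. finally always runs: `elements.append('X')` → elements = ['Y', 'X'].
Result: ['Y', 'X']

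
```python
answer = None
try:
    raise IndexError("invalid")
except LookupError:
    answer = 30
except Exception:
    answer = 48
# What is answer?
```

Step-by-step execution trace:
1. `raise IndexError(...)` raises IndexError.
2. `except LookupError` matches (IndexError is a subclass of LookupError) → answer = 30.
3. `except Exception` is not reached.
Result: 30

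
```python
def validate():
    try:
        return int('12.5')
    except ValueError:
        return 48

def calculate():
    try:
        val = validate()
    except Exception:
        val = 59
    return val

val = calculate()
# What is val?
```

Step-by-step execution trace:
1. `calculate()` calls `validate()`.
2. In validate: `int('12.5')` raises ValueError; `except ValueError` catches it → returns 48.
3. In calculate: `val = validate()` → val = 48. No exception reaches calculate.
4. `except Exception` is skipped; calculate returns 48.
5. val = 48.
Result: 48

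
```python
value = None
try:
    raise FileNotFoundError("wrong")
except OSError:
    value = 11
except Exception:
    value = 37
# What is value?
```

Step-by-step execution trace:
1. `raise FileNotFoundError(...)` raises FileNotFoundError.
2. `except OSError` matches (FileNotFoundError is a subclass of OSError) → value = 11.
3. `except Exception` is not reached.
Result: 11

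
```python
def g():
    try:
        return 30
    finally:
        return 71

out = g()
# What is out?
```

Step-by-step execution trace:
1. `g()` enters try: `return 30` sets pending return value 30.
2. Before returning, `finally: return 71` runs and overrides the pending return.
3. g() returns 71 → out = 71.
Result: 71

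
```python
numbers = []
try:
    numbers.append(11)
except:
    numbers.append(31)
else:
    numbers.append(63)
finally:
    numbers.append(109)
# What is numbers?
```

Step-by-step execution trace:
1. try: `numbers.append(11)` → numbers = [11]. No exception raised.
2. `except` is skipped.
3. `else` runs: `numbers.append(63)` → numbers = [11, 63].
4. `finally` always runs: `numbers.append(109)` → numbers = [11, 63, 109].
Result: [11, 63, 109]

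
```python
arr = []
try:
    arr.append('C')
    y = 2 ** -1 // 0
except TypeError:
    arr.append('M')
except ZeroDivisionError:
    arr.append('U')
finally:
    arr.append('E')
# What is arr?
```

Step-by-step execution trace:
1. try: `arr.append('C')` → arr = ['C'].
2. `y = 2 ** -1 // 0` raises ZeroDivisionError.
3. `except TypeError` does not match ZeroDivisionError; skipped.
4. `except ZeroDivisionError` matches → `arr.append('U')` → arr = ['C', 'U'].
5. finally always runs: `arr.append('E')` → arr = ['C', 'U', 'E'].
Result: ['C', 'U', 'E']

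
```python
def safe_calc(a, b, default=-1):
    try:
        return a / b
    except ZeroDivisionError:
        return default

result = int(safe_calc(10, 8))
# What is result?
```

Step-by-step execution trace:
1. `safe_calc(10, 8)` enters try: `return 10 / 8` → returns 1.25. No exception raised.
2. `except ZeroDivisionError` is skipped.
3. `int(1.25)` → 1 → result = 1.
Result: 1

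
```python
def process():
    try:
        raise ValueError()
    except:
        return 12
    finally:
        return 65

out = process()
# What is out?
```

Step-by-step execution trace:
1. `process()` enters try: `raise ValueError()` raises ValueError.
2. bare `except` matches → `return 12` sets pending return value 12.
3. Before returning, `finally: return 65` runs and overrides the pending return.
4. process() returns 65 → out = 65.
Result: 65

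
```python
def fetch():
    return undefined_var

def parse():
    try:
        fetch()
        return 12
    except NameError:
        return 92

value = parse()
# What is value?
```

Step-by-step execution trace:
1. `parse()` calls `fetch()`.
2. `fetch()` evaluates `undefined_var`, which raises NameError; it propagates to the caller.
3. `return 12` is not reached.
4. `except NameError` in parse matches → returns 92.
5. value = 92.
Result: 92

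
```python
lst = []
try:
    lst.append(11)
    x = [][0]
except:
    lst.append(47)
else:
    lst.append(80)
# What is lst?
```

Step-by-step execution trace:
1. try: `lst.append(11)` → lst = [11].
2. `x = [][0]` raises IndexError.
3. bare `except` matches → `lst.append(47)` → lst = [11, 47].
4. `else` is skipped (an exception was raised).
Result: [11, 47]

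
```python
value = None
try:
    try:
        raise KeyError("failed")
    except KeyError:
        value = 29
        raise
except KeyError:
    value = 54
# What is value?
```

Step-by-step execution trace:
1. Inner try: `raise KeyError("failed")` raises KeyError.
2. Inner `except KeyError` matches → value = 29.
3. bare `raise` re-raises the same KeyError.
4. Outer `except KeyError` matches → value = 54.
Result: 54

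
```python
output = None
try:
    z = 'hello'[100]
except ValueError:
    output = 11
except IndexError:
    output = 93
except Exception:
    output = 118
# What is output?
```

Step-by-step execution trace:
1. `z = 'hello'[100]` raises IndexError.
2. `except ValueError` does not match IndexError; skipped.
3. `except IndexError` matches → output = 93.
4. Remaining except clauses are skipped.
Result: 93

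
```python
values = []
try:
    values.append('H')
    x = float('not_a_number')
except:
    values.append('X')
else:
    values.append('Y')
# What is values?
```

Step-by-step execution trace:
1. try: `values.append('H')` → values = ['H'].
2. `x = float('not_a_number')` raises ValueError.
3. bare `except` matches → `values.append('X')` → values = ['H', 'X'].
4. `else` is skipped (an exception was raised).
Result: ['H', 'X']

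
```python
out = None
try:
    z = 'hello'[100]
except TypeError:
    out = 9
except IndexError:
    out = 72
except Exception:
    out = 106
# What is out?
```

Step-by-step execution trace:
1. `z = 'hello'[100]` raises IndexError.
2. `except TypeError` does not match IndexError; skipped.
3. `except IndexError` matches → out = 72.
4. Remaining except clauses are skipped.
Result: 72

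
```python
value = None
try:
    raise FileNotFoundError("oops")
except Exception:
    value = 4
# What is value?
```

Step-by-step execution trace:
1. `raise FileNotFoundError(...)` raises FileNotFoundError.
2. `except Exception` matches (FileNotFoundError is a subclass of Exception) → value = 4.
Result: 4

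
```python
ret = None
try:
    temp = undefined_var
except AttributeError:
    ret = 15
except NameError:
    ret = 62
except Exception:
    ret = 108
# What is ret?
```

Step-by-step execution trace:
1. `temp = undefined_var` raises NameError.
2. `except AttributeError` does not match NameError; skipped.
3. `except NameError` matches → ret = 62.
4. Remaining except clauses are skipped.
Result: 62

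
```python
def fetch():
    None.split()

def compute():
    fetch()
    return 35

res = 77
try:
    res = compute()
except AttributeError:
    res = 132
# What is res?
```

Step-by-step execution trace:
1. res starts at 77.
2. try: `compute()` calls `fetch()`.
3. `fetch()` evaluates `None.split()`, which raises AttributeError; it propagates through compute (uncaught).
4. `return 35` in compute is not reached; the assignment to res does not complete.
5. `except AttributeError` matches → res = 132.
Result: 132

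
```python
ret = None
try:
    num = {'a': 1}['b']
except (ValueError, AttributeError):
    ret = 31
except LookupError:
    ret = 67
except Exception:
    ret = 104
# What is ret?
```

Step-by-step execution trace:
1. `num = {'a': 1}['b']` raises KeyError.
2. `except (ValueError, AttributeError)` does not match KeyError; skipped.
3. `except LookupError` matches (KeyError is a subclass of LookupError) → ret = 67.
4. `except Exception` is not reached.
Result: 67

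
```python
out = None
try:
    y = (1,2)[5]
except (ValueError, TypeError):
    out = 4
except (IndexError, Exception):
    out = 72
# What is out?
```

Step-by-step execution trace:
1. `y = (1,2)[5]` raises IndexError.
2. `except (ValueError, TypeError)` does not match IndexError; skipped.
3. `except (IndexError, Exception)` matches (IndexError is in the tuple) → out = 72.
Result: 72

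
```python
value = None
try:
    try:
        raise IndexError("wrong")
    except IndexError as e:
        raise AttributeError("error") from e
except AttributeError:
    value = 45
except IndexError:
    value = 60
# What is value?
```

Step-by-step execution trace:
1. Inner try raises IndexError; inner `except IndexError as e` catches it.
2. `raise AttributeError(...) from e` raises AttributeError (IndexError is attached as __cause__, but only AttributeError is active).
3. Outer `except AttributeError` matches → value = 45.
4. `except IndexError` is not reached.
Result: 45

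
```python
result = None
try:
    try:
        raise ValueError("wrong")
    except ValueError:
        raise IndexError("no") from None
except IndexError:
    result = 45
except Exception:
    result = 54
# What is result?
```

Step-by-step execution trace:
1. Inner try raises ValueError; inner `except ValueError` catches it.
2. `raise IndexError(...) from None` raises IndexError (from None suppresses __context__, but the active exception is still IndexError).
3. Outer `except IndexError` matches → result = 45.
4. `except Exception` is not reached.
Result: 45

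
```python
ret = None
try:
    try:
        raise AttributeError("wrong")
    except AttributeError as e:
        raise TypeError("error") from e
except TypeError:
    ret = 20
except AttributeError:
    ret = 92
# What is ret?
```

Step-by-step execution trace:
1. Inner try raises AttributeError; inner `except AttributeError as e` catches it.
2. `raise TypeError(...) from e` raises TypeError (AttributeError is attached as __cause__, but only TypeError is active).
3. Outer `except TypeError` matches → ret = 20.
4. `except AttributeError` is not reached.
Result: 20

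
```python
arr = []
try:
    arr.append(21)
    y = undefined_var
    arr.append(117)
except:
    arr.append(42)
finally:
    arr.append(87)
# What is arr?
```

Step-by-step execution trace:
1. try: `arr.append(21)` → arr = [21].
2. `y = undefined_var` raises NameError; `arr.append(117)` is not reached.
3. bare `except` matches → `arr.append(42)` → arr = [21, 42].
4. finally always runs: `arr.append(87)` → arr = [21, 42, 87].
Result: [21, 42, 87]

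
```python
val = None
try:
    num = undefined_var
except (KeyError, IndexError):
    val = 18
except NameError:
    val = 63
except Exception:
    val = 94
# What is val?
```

Step-by-step execution trace:
1. `num = undefined_var` raises NameError.
2. `except (KeyError, IndexError)` does not match NameError; skipped.
3. `except NameError` matches (exact type match) → val = 63.
4. `except Exception` is not reached.
Result: 63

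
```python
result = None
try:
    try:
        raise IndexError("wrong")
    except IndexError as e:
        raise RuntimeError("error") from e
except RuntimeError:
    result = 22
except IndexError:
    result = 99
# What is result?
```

Step-by-step execution trace:
1. Inner try raises IndexError; inner `except IndexError as e` catches it.
2. `raise RuntimeError(...) from e` raises RuntimeError (IndexError is attached as __cause__, but only RuntimeError is active).
3. Outer `except RuntimeError` matches → result = 22.
4. `except IndexError` is not reached.
Result: 22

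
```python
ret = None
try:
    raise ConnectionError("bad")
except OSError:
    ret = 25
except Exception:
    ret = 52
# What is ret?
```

Step-by-step execution trace:
1. `raise ConnectionError(...)` raises ConnectionError.
2. `except OSError` matches (ConnectionError is a subclass of OSError) → ret = 25.
3. `except Exception` is not reached.
Result: 25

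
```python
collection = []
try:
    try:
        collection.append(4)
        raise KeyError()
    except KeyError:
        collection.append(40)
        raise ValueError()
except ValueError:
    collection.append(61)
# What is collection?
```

Step-by-step execution trace:
1. Inner try: `collection.append(4)` → collection = [4].
2. `raise KeyError()` raises KeyError.
3. Inner `except KeyError` matches → `collection.append(40)` → collection = [4, 40].
4. `raise ValueError()` raises ValueError; propagates to outer try.
5. Outer `except ValueError` matches → `collection.append(61)` → collection = [4, 40, 61].
Result: [4, 40, 61]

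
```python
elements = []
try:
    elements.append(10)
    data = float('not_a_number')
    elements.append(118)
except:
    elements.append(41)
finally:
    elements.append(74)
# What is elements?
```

Step-by-step execution trace:
1. try: `elements.append(10)` → elements = [10].
2. `data = float('not_a_number')` raises ValueError; `elements.append(118)` is not reached.
3. bare `except` matches → `elements.append(41)` → elements = [10, 41].
4. finally always runs: `elements.append(74)` → elements = [10, 41, 74].
Result: [10, 41, 74]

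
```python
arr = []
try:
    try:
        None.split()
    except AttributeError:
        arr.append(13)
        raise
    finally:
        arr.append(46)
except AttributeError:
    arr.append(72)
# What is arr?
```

Step-by-step execution trace:
1. Inner try: `None.split()` raises AttributeError.
2. Inner `except AttributeError` matches → `arr.append(13)` → arr = [13].
3. bare `raise` re-raises AttributeError.
4. Inner `finally` runs during unwinding: `arr.append(46)` → arr = [13, 46].
5. Outer `except AttributeError` matches → `arr.append(72)` → arr = [13, 46, 72].
Result: [13, 46, 72]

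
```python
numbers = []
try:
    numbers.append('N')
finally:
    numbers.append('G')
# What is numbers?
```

Step-by-step execution trace:
1. try: `numbers.append('N')` → numbers = ['N'].
2. The try body completes without raising.
3. finally always runs: `numbers.append('G')` → numbers = ['N', 'G'].
Result: ['N', 'G']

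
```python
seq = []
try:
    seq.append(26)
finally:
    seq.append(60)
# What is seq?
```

Step-by-step execution trace:
1. try: `seq.append(26)` → seq = [26].
2. The try body completes without raising.
3. finally always runs: `seq.append(60)` → seq = [26, 60].
Result: [26, 60]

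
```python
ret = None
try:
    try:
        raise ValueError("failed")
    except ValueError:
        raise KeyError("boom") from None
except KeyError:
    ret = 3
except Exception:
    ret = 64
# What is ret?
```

Step-by-step execution trace:
1. Inner try raises ValueError; inner `except ValueError` catches it.
2. `raise KeyError(...) from None` raises KeyError (from None suppresses __context__, but the active exception is still KeyError).
3. Outer `except KeyError` matches → ret = 3.
4. `except Exception` is not reached.
Result: 3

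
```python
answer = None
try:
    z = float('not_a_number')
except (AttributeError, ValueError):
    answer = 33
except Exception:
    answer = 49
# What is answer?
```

Step-by-step execution trace:
1. `z = float('not_a_number')` raises ValueError.
2. `except (AttributeError, ValueError)` matches (ValueError is in the tuple) → answer = 33.
3. `except Exception` is not reached.
Result: 33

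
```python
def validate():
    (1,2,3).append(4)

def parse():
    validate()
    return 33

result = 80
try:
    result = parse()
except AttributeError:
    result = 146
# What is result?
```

Step-by-step execution trace:
1. result starts at 80.
2. try: `parse()` calls `validate()`.
3. `validate()` evaluates `(1,2,3).append(4)`, which raises AttributeError; it propagates through parse (uncaught).
4. `return 33` in parse is not reached; the assignment to result does not complete.
5. `except AttributeError` matches → result = 146.
Result: 146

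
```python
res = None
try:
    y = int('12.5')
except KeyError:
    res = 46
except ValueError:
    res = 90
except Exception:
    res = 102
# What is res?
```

Step-by-step execution trace:
1. `y = int('12.5')` raises ValueError.
2. `except KeyError` does not match ValueError; skipped.
3. `except ValueError` matches → res = 90.
4. Remaining except clauses are skipped.
Result: 90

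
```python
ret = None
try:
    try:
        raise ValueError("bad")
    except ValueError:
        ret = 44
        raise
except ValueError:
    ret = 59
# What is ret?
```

Step-by-step execution trace:
1. Inner try: `raise ValueError("bad")` raises ValueError.
2. Inner `except ValueError` matches → ret = 44.
3. bare `raise` re-raises the same ValueError.
4. Outer `except ValueError` matches → ret = 59.
Result: 59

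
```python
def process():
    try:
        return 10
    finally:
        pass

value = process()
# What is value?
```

Step-by-step execution trace:
1. `process()` enters try: `return 10` sets pending return value 10.
2. Before returning, `finally: pass` runs (no effect).
3. process() returns 10 → value = 10.
Result: 10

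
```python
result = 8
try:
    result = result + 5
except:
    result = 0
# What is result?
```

Step-by-step execution trace:
1. result starts at 8.
2. try: `result = result + 5` → result = 13. No exception raised.
3. `except` is skipped.
Result: 13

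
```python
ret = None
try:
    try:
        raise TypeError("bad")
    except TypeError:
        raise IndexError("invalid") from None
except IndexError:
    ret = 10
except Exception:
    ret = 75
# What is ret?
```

Step-by-step execution trace:
1. Inner try raises TypeError; inner `except TypeError` catches it.
2. `raise IndexError(...) from None` raises IndexError (from None suppresses __context__, but the active exception is still IndexError).
3. Outer `except IndexError` matches → ret = 10.
4. `except Exception` is not reached.
Result: 10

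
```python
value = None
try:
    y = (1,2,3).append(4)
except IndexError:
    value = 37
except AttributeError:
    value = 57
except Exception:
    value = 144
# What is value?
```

Step-by-step execution trace:
1. `y = (1,2,3).append(4)` raises AttributeError.
2. `except IndexError` does not match AttributeError; skipped.
3. `except AttributeError` matches → value = 57.
4. Remaining except clauses are skipped.
Result: 57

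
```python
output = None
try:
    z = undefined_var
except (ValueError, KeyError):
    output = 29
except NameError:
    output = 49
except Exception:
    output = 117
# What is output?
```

Step-by-step execution trace:
1. `z = undefined_var` raises NameError.
2. `except (ValueError, KeyError)` does not match NameError; skipped.
3. `except NameError` matches (exact type match) → output = 49.
4. `except Exception` is not reached.
Result: 49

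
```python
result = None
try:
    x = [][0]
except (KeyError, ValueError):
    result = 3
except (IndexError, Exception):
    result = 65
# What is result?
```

Step-by-step execution trace:
1. `x = [][0]` raises IndexError.
2. `except (KeyError, ValueError)` does not match IndexError; skipped.
3. `except (IndexError, Exception)` matches (IndexError is in the tuple) → result = 65.
Result: 65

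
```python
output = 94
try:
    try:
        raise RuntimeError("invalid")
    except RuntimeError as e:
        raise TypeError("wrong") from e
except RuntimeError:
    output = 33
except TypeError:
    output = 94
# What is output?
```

Step-by-step execution trace:
1. Inner try raises RuntimeError; inner `except RuntimeError as e` catches it.
2. `raise TypeError(...) from e` raises TypeError (RuntimeError is attached as __cause__, but only TypeError is active).
3. Outer `except RuntimeError` does not match TypeError; skipped.
4. Outer `except TypeError` matches → output = 94.
Result: 94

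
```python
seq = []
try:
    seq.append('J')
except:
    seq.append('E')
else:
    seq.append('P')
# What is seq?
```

Step-by-step execution trace:
1. try: `seq.append('J')` → seq = ['J']. No exception raised.
2. `except` is skipped.
3. `else` runs (try completed without exception): `seq.append('P')` → seq = ['J', 'P'].
Result: ['J', 'P']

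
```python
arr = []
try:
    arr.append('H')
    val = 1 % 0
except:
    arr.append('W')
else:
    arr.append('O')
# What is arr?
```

Step-by-step execution trace:
1. try: `arr.append('H')` → arr = ['H'].
2. `val = 1 % 0` raises ZeroDivisionError.
3. bare `except` matches → `arr.append('W')` → arr = ['H', 'W'].
4. `else` is skipped (an exception was raised).
Result: ['H', 'W']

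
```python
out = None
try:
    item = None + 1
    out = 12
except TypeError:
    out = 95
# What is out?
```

Step-by-step execution trace:
1. `item = None + 1` raises TypeError.
2. `out = 12` is not reached.
3. `except TypeError` matches → out = 95.
Result: 95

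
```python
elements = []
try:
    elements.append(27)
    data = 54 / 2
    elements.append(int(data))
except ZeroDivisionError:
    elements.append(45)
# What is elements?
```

Step-by-step execution trace:
1. try: `elements.append(27)` → elements = [27].
2. `data = 54 / 2` → data = 27.0. No exception raised.
3. `elements.append(int(data))` → elements = [27, 27].
4. `except ZeroDivisionError` is skipped (no exception was raised).
Result: [27, 27]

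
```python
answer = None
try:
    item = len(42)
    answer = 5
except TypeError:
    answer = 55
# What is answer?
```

Step-by-step execution trace:
1. `item = len(42)` raises TypeError.
2. `answer = 5` is not reached.
3. `except TypeError` matches → answer = 55.
Result: 55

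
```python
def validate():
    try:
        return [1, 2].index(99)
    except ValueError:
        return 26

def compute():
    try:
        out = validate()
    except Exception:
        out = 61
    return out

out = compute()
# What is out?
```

Step-by-step execution trace:
1. `compute()` calls `validate()`.
2. In validate: `[1, 2].index(99)` raises ValueError; `except ValueError` catches it → returns 26.
3. In compute: `out = validate()` → out = 26. No exception reaches compute.
4. `except Exception` is skipped; compute returns 26.
5. out = 26.
Result: 26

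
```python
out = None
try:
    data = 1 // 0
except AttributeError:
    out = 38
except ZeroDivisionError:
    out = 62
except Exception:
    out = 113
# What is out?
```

Step-by-step execution trace:
1. `data = 1 // 0` raises ZeroDivisionError.
2. `except AttributeError` does not match ZeroDivisionError; skipped.
3. `except ZeroDivisionError` matches → out = 62.
4. Remaining except clauses are skipped.
Result: 62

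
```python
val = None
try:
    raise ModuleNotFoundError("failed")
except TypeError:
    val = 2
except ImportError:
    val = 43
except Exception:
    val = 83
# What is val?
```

Step-by-step execution trace:
1. `raise ModuleNotFoundError(...)` raises ModuleNotFoundError.
2. `except TypeError` does not match (ModuleNotFoundError is not a subclass of TypeError); skipped.
3. `except ImportError` matches (ModuleNotFoundError is a subclass of ImportError) → val = 43.
4. `except Exception` is not reached.
Result: 43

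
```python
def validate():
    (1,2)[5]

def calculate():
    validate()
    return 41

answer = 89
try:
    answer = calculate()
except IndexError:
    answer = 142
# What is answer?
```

Step-by-step execution trace:
1. answer starts at 89.
2. try: `calculate()` calls `validate()`.
3. `validate()` evaluates `(1,2)[5]`, which raises IndexError; it propagates through calculate (uncaught).
4. `return 41` in calculate is not reached; the assignment to answer does not complete.
5. `except IndexError` matches → answer = 142.
Result: 142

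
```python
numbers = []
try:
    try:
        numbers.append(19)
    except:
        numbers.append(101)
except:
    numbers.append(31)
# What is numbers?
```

Step-by-step execution trace:
1. Inner try: `numbers.append(19)` → numbers = [19]. No exception raised.
2. Inner `except` is skipped.
3. Inner try completes normally; outer `except` is skipped.
Result: [19]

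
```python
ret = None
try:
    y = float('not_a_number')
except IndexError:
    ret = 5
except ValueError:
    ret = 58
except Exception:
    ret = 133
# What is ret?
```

Step-by-step execution trace:
1. `y = float('not_a_number')` raises ValueError.
2. `except IndexError` does not match ValueError; skipped.
3. `except ValueError` matches → ret = 58.
4. Remaining except clauses are skipped.
Result: 58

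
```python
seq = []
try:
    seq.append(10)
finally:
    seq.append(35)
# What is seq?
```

Step-by-step execution trace:
1. try: `seq.append(10)` → seq = [10].
2. The try body completes without raising.
3. finally always runs: `seq.append(35)` → seq = [10, 35].
Result: [10, 35]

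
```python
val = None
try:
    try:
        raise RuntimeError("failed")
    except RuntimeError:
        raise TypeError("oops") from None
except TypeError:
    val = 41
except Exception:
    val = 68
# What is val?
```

Step-by-step execution trace:
1. Inner try raises RuntimeError; inner `except RuntimeError` catches it.
2. `raise TypeError(...) from None` raises TypeError (from None suppresses __context__, but the active exception is still TypeError).
3. Outer `except TypeError` matches → val = 41.
4. `except Exception` is not reached.
Result: 41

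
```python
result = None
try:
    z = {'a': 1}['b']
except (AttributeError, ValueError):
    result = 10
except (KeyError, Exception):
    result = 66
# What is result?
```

Step-by-step execution trace:
1. `z = {'a': 1}['b']` raises KeyError.
2. `except (AttributeError, ValueError)` does not match KeyError; skipped.
3. `except (KeyError, Exception)` matches (KeyError is in the tuple) → result = 66.
Result: 66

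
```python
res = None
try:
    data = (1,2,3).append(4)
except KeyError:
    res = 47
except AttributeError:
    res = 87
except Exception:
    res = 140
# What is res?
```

Step-by-step execution trace:
1. `data = (1,2,3).append(4)` raises AttributeError.
2. `except KeyError` does not match AttributeError; skipped.
3. `except AttributeError` matches → res = 87.
4. Remaining except clauses are skipped.
Result: 87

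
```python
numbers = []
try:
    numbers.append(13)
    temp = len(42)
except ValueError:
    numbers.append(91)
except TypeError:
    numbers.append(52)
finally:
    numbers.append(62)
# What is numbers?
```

Step-by-step execution trace:
1. try: `numbers.append(13)` → numbers = [13].
2. `temp = len(42)` raises TypeError.
3. `except ValueError` does not match TypeError; skipped.
4. `except TypeError` matches → `numbers.append(52)` → numbers = [13, 52].
5. finally always runs: `numbers.append(62)` → numbers = [13, 52, 62].
Result: [13, 52, 62]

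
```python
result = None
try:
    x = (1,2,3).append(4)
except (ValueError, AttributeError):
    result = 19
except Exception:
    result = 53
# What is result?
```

Step-by-step execution trace:
1. `x = (1,2,3).append(4)` raises AttributeError.
2. `except (ValueError, AttributeError)` matches (AttributeError is in the tuple) → result = 19.
3. `except Exception` is not reached.
Result: 19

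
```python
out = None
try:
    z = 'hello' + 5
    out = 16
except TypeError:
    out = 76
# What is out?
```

Step-by-step execution trace:
1. `z = 'hello' + 5` raises TypeError.
2. `out = 16` is not reached.
3. `except TypeError` matches → out = 76.
Result: 76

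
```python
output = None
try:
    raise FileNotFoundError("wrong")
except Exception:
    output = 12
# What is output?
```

Step-by-step execution trace:
1. `raise FileNotFoundError(...)` raises FileNotFoundError.
2. `except Exception` matches (FileNotFoundError is a subclass of Exception) → output = 12.
Result: 12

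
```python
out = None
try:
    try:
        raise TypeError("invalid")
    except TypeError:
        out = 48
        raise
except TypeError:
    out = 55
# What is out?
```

Step-by-step execution trace:
1. Inner try: `raise TypeError("invalid")` raises TypeError.
2. Inner `except TypeError` matches → out = 48.
3. bare `raise` re-raises the same TypeError.
4. Outer `except TypeError` matches → out = 55.
Result: 55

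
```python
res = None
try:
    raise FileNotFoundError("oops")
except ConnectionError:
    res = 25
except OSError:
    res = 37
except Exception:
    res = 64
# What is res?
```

Step-by-step execution trace:
1. `raise FileNotFoundError(...)` raises FileNotFoundError.
2. `except ConnectionError` does not match (FileNotFoundError is not a subclass of ConnectionError); skipped.
3. `except OSError` matches (FileNotFoundError is a subclass of OSError) → res = 37.
4. `except Exception` is not reached.
Result: 37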